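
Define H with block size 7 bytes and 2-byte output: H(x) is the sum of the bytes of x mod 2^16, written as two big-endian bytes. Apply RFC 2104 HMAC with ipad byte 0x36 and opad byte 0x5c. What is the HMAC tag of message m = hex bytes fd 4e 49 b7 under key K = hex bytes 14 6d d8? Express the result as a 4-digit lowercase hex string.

Key hex bytes 14 6d d8 is 3 bytes ≤ B = 7; zero-pad to 7 bytes: K' = 14 6d d8 00 00 00 00.
K' ⊕ ipad = 22 5b ee 36 36 36 36.  K' ⊕ opad = 48 31 84 5c 5c 5c 5c.
Inner input = (K'⊕ipad) ∥ m = 22 5b ee 36 36 36 36 ∥ fd 4e 49 b7.
Inner hash: sum = 34+91+238+54+54+54+54+253+78+73+183 = 1166 → 04 8e.
Outer input = (K'⊕opad) ∥ inner = 48 31 84 5c 5c 5c 5c ∥ 04 8e.
Outer hash (tag): sum = 72+49+132+92+92+92+92+4+142 = 767 → 02 ff.

02ff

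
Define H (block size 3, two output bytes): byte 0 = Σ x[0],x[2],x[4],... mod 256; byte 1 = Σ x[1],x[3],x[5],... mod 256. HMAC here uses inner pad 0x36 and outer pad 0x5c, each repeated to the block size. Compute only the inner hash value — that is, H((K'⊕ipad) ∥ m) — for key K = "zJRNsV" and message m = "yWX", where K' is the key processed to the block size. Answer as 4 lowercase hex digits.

Key "zJRNsV" = 7a 4a 52 4e 73 56 is 6 bytes > B = 3, so hash it first: H(key) = 3f ee, then zero-pad to 3 bytes: K' = 3f ee 00.
K' ⊕ ipad = 09 d8 36.
Inner input = 09 d8 36 ∥ 79 57 58.
Inner hash: even-index sum = 150 mod 256 = 150; odd-index sum = 425 mod 256 = 169 → 96 a9.

96a9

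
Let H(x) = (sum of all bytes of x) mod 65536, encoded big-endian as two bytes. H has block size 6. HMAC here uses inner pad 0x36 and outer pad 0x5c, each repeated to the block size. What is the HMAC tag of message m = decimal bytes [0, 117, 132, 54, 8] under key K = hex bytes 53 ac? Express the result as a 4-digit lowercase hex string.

0280

Key hex bytes 53 ac is 2 bytes ≤ B = 6; zero-pad to 6 bytes: K' = 53 ac 00 00 00 00.
K' ⊕ ipad = 65 9a 36 36 36 36.  K' ⊕ opad = 0f f0 5c 5c 5c 5c.
Inner input = (K'⊕ipad) ∥ m = 65 9a 36 36 36 36 ∥ 00 75 84 36 08.
Inner hash: sum = 101+154+54+54+54+54+0+117+132+54+8 = 782 → 03 0e.
Outer input = (K'⊕opad) ∥ inner = 0f f0 5c 5c 5c 5c ∥ 03 0e.
Outer hash (tag): sum = 15+240+92+92+92+92+3+14 = 640 → 02 80.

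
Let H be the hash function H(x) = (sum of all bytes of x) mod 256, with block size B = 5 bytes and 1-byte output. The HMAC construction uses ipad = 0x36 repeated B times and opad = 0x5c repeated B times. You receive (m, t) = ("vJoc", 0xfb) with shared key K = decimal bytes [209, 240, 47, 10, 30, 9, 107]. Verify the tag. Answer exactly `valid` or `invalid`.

Key decimal bytes [209, 240, 47, 10, 30, 9, 107] = d1 f0 2f 0a 1e 09 6b is 7 bytes > B = 5, so hash it first: H(key) = 8c, then zero-pad to 5 bytes: K' = 8c 00 00 00 00.
K' ⊕ ipad = ba 36 36 36 36; K' ⊕ opad = d0 5c 5c 5c 5c.
Inner hash: sum = 186+54+54+54+54+118+74+111+99 = 804; mod 256 = 36 → 24.
Outer hash (recomputed tag): sum = 208+92+92+92+92+36 = 612; mod 256 = 100 → 64.
Recomputed tag = 64; claimed = fb → mismatch.

invalid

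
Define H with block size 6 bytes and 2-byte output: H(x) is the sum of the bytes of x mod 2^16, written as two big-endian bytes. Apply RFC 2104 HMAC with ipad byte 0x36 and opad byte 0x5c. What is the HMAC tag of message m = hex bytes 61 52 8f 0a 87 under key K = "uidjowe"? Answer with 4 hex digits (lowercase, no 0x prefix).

Key "uidjowe" = 75 69 64 6a 6f 77 65 is 7 bytes > B = 6, so hash it first: H(key) = 02 f7, then zero-pad to 6 bytes: K' = 02 f7 00 00 00 00.
K' ⊕ ipad = 34 c1 36 36 36 36.  K' ⊕ opad = 5e ab 5c 5c 5c 5c.
Inner input = (K'⊕ipad) ∥ m = 34 c1 36 36 36 36 ∥ 61 52 8f 0a 87.
Inner hash: sum = 52+193+54+54+54+54+97+82+143+10+135 = 928 → 03 a0.
Outer input = (K'⊕opad) ∥ inner = 5e ab 5c 5c 5c 5c ∥ 03 a0.
Outer hash (tag): sum = 94+171+92+92+92+92+3+160 = 796 → 03 1c.

031c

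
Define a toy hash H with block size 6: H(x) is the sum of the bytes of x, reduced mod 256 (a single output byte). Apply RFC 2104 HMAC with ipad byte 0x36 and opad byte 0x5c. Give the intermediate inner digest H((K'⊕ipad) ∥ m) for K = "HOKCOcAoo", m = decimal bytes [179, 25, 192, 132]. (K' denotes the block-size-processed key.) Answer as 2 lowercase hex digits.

de

Key "HOKCOcAoo" = 48 4f 4b 43 4f 63 41 6f 6f is 9 bytes > B = 6, so hash it first: H(key) = f6, then zero-pad to 6 bytes: K' = f6 00 00 00 00 00.
K' ⊕ ipad = c0 36 36 36 36 36.
Inner input = c0 36 36 36 36 36 ∥ b3 19 c0 84.
Inner hash: sum = 192+54+54+54+54+54+179+25+192+132 = 990; mod 256 = 222 → de.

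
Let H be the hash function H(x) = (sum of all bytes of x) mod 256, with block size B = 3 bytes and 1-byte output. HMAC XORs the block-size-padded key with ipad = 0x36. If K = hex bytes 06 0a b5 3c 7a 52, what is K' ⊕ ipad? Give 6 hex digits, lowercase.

Key hex bytes 06 0a b5 3c 7a 52 is 6 bytes > B = 3, so hash it first: H(key) = cd, then zero-pad to 3 bytes: K' = cd 00 00.
XOR each byte with 0x36: cd⊕36=fb, 00⊕36=36, 00⊕36=36.

fb3636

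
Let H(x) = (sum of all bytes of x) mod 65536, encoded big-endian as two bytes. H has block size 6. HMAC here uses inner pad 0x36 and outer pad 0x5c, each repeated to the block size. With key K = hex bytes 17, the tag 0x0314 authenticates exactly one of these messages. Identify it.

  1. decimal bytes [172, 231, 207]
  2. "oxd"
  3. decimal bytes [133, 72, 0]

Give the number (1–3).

Key hex bytes 17 is 1 byte ≤ B = 6; zero-pad to 6 bytes: K' = 17 00 00 00 00 00.
K' ⊕ ipad = 21 36 36 36 36 36; K' ⊕ opad = 4b 5c 5c 5c 5c 5c.
m1: inner = H(21 36 36 36 36 36 ac e7 cf) = 03 91; tag = H(4b 5c 5c 5c 5c 5c 03 91) = 02ab
m2: inner = H(21 36 36 36 36 36 6f 78 64) = 02 7a; tag = H(4b 5c 5c 5c 5c 5c 02 7a) = 0293
m3: inner = H(21 36 36 36 36 36 85 48 00) = 01 fc; tag = H(4b 5c 5c 5c 5c 5c 01 fc) = 0314 ← matches

3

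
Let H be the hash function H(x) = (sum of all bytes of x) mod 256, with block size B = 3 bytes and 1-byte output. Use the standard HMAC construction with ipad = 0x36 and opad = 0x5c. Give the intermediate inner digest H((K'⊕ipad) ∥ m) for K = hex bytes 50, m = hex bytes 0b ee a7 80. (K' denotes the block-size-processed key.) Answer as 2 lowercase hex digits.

f2

Key hex bytes 50 is 1 byte ≤ B = 3; zero-pad to 3 bytes: K' = 50 00 00.
K' ⊕ ipad = 66 36 36.
Inner input = 66 36 36 ∥ 0b ee a7 80.
Inner hash: sum = 102+54+54+11+238+167+128 = 754; mod 256 = 242 → f2.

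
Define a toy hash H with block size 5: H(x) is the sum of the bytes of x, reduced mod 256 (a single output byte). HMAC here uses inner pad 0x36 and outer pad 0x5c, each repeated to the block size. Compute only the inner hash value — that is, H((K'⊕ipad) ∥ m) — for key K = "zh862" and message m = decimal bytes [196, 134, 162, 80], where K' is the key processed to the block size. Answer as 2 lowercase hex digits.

f8

Key "zh862" = 7a 68 38 36 32 is exactly B = 5 bytes: K' = 7a 68 38 36 32.
K' ⊕ ipad = 4c 5e 0e 00 04.
Inner input = 4c 5e 0e 00 04 ∥ c4 86 a2 50.
Inner hash: sum = 76+94+14+0+4+196+134+162+80 = 760; mod 256 = 248 → f8.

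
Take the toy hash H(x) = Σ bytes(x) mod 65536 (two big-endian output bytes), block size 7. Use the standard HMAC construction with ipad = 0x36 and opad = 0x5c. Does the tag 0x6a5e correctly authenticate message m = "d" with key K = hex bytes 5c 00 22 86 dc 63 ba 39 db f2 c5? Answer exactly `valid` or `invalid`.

Key hex bytes 5c 00 22 86 dc 63 ba 39 db f2 c5 is 11 bytes > B = 7, so hash it first: H(key) = 05 c8, then zero-pad to 7 bytes: K' = 05 c8 00 00 00 00 00.
K' ⊕ ipad = 33 fe 36 36 36 36 36; K' ⊕ opad = 59 94 5c 5c 5c 5c 5c.
Inner hash: sum = 51+254+54+54+54+54+54+100 = 675 → 02 a3.
Outer hash (recomputed tag): sum = 89+148+92+92+92+92+92+2+163 = 862 → 03 5e.
Recomputed tag = 035e; claimed = 6a5e → mismatch.

invalid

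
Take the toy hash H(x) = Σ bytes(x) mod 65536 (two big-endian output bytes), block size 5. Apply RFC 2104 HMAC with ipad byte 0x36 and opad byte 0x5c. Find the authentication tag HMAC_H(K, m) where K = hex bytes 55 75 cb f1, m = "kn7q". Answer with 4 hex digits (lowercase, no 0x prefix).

01f7

Key hex bytes 55 75 cb f1 is 4 bytes ≤ B = 5; zero-pad to 5 bytes: K' = 55 75 cb f1 00.
K' ⊕ ipad = 63 43 fd c7 36.  K' ⊕ opad = 09 29 97 ad 5c.
Inner input = (K'⊕ipad) ∥ m = 63 43 fd c7 36 ∥ 6b 6e 37 71.
Inner hash: sum = 99+67+253+199+54+107+110+55+113 = 1057 → 04 21.
Outer input = (K'⊕opad) ∥ inner = 09 29 97 ad 5c ∥ 04 21.
Outer hash (tag): sum = 9+41+151+173+92+4+33 = 503 → 01 f7.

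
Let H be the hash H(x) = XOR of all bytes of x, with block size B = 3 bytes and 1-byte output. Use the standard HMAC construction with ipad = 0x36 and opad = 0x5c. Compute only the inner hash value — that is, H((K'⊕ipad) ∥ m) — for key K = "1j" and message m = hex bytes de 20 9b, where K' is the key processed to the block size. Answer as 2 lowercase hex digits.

08

Key "1j" = 31 6a is 2 bytes ≤ B = 3; zero-pad to 3 bytes: K' = 31 6a 00.
K' ⊕ ipad = 07 5c 36.
Inner input = 07 5c 36 ∥ de 20 9b.
Inner hash: XOR 07⊕5c⊕36⊕de⊕20⊕9b = 08.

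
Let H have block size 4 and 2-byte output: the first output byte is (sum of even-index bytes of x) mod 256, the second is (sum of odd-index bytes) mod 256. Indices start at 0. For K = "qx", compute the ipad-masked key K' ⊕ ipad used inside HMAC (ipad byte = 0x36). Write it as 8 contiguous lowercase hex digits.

Key "qx" = 71 78 is 2 bytes ≤ B = 4; zero-pad to 4 bytes: K' = 71 78 00 00.
XOR each byte with 0x36: 71⊕36=47, 78⊕36=4e, 00⊕36=36, 00⊕36=36.

474e3636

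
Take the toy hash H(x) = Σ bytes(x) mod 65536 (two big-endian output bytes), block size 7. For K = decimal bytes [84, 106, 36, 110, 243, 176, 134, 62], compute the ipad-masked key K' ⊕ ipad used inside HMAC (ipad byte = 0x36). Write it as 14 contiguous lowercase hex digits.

35813636363636

Key decimal bytes [84, 106, 36, 110, 243, 176, 134, 62] = 54 6a 24 6e f3 b0 86 3e is 8 bytes > B = 7, so hash it first: H(key) = 03 b7, then zero-pad to 7 bytes: K' = 03 b7 00 00 00 00 00.
XOR each byte with 0x36: 03⊕36=35, b7⊕36=81, 00⊕36=36, 00⊕36=36, 00⊕36=36, 00⊕36=36, 00⊕36=36.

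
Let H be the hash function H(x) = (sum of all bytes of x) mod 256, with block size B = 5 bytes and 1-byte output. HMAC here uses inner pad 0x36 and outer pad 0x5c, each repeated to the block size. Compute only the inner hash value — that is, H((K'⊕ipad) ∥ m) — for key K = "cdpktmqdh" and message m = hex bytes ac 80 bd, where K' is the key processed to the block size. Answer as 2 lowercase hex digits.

b7

Key "cdpktmqdh" = 63 64 70 6b 74 6d 71 64 68 is 9 bytes > B = 5, so hash it first: H(key) = c0, then zero-pad to 5 bytes: K' = c0 00 00 00 00.
K' ⊕ ipad = f6 36 36 36 36.
Inner input = f6 36 36 36 36 ∥ ac 80 bd.
Inner hash: sum = 246+54+54+54+54+172+128+189 = 951; mod 256 = 183 → b7.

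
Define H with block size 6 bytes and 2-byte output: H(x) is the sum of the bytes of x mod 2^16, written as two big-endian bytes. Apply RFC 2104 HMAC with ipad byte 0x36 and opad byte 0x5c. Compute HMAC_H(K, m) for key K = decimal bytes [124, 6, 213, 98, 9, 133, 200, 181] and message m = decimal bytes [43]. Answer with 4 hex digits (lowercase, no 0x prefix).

0293

Key decimal bytes [124, 6, 213, 98, 9, 133, 200, 181] = 7c 06 d5 62 09 85 c8 b5 is 8 bytes > B = 6, so hash it first: H(key) = 03 c4, then zero-pad to 6 bytes: K' = 03 c4 00 00 00 00.
K' ⊕ ipad = 35 f2 36 36 36 36.  K' ⊕ opad = 5f 98 5c 5c 5c 5c.
Inner input = (K'⊕ipad) ∥ m = 35 f2 36 36 36 36 ∥ 2b.
Inner hash: sum = 53+242+54+54+54+54+43 = 554 → 02 2a.
Outer input = (K'⊕opad) ∥ inner = 5f 98 5c 5c 5c 5c ∥ 02 2a.
Outer hash (tag): sum = 95+152+92+92+92+92+2+42 = 659 → 02 93.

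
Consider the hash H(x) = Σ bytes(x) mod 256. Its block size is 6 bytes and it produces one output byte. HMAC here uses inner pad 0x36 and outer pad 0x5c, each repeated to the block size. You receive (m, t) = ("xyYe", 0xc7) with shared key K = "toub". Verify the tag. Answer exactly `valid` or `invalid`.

valid

Key "toub" = 74 6f 75 62 is 4 bytes ≤ B = 6; zero-pad to 6 bytes: K' = 74 6f 75 62 00 00.
K' ⊕ ipad = 42 59 43 54 36 36; K' ⊕ opad = 28 33 29 3e 5c 5c.
Inner hash: sum = 66+89+67+84+54+54+120+121+89+101 = 845; mod 256 = 77 → 4d.
Outer hash (recomputed tag): sum = 40+51+41+62+92+92+77 = 455; mod 256 = 199 → c7.
Recomputed tag = c7; claimed = c7 → match.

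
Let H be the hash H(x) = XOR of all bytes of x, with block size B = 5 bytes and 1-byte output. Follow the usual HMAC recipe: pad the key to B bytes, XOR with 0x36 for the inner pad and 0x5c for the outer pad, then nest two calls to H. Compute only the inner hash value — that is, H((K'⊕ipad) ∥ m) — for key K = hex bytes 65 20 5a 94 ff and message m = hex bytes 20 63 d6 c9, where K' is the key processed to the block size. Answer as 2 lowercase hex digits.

Key hex bytes 65 20 5a 94 ff is exactly B = 5 bytes: K' = 65 20 5a 94 ff.
K' ⊕ ipad = 53 16 6c a2 c9.
Inner input = 53 16 6c a2 c9 ∥ 20 63 d6 c9.
Inner hash: XOR 53⊕16⊕6c⊕a2⊕c9⊕20⊕63⊕d6⊕c9 = 1e.

1e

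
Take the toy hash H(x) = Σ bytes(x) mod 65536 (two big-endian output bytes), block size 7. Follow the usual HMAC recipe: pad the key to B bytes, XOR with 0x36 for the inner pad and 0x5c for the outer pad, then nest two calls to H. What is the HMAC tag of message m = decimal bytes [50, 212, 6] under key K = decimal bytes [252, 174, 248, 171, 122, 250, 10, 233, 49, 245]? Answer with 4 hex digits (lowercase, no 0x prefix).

Key decimal bytes [252, 174, 248, 171, 122, 250, 10, 233, 49, 245] = fc ae f8 ab 7a fa 0a e9 31 f5 is 10 bytes > B = 7, so hash it first: H(key) = 06 da, then zero-pad to 7 bytes: K' = 06 da 00 00 00 00 00.
K' ⊕ ipad = 30 ec 36 36 36 36 36.  K' ⊕ opad = 5a 86 5c 5c 5c 5c 5c.
Inner input = (K'⊕ipad) ∥ m = 30 ec 36 36 36 36 36 ∥ 32 d4 06.
Inner hash: sum = 48+236+54+54+54+54+54+50+212+6 = 822 → 03 36.
Outer input = (K'⊕opad) ∥ inner = 5a 86 5c 5c 5c 5c 5c ∥ 03 36.
Outer hash (tag): sum = 90+134+92+92+92+92+92+3+54 = 741 → 02 e5.

02e5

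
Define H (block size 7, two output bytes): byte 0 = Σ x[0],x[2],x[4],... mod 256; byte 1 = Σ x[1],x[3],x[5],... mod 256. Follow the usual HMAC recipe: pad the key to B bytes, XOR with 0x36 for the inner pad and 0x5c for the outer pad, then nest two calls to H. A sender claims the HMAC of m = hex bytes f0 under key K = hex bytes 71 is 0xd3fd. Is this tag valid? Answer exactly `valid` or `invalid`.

Key hex bytes 71 is 1 byte ≤ B = 7; zero-pad to 7 bytes: K' = 71 00 00 00 00 00 00.
K' ⊕ ipad = 47 36 36 36 36 36 36; K' ⊕ opad = 2d 5c 5c 5c 5c 5c 5c.
Inner hash: even-index sum = 233 mod 256 = 233; odd-index sum = 402 mod 256 = 146 → e9 92.
Outer hash (recomputed tag): even-index sum = 467 mod 256 = 211; odd-index sum = 509 mod 256 = 253 → d3 fd.
Recomputed tag = d3fd; claimed = d3fd → match.

valid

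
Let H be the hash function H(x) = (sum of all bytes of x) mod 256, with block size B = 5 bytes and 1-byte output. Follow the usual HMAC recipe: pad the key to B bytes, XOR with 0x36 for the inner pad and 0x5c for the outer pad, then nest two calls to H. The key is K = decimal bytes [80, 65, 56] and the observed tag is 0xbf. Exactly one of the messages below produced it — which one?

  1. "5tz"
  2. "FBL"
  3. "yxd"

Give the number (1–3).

Key decimal bytes [80, 65, 56] = 50 41 38 is 3 bytes ≤ B = 5; zero-pad to 5 bytes: K' = 50 41 38 00 00.
K' ⊕ ipad = 66 77 0e 36 36; K' ⊕ opad = 0c 1d 64 5c 5c.
m1: inner = H(66 77 0e 36 36 35 74 7a) = 7a; tag = H(0c 1d 64 5c 5c 7a) = bf ← matches
m2: inner = H(66 77 0e 36 36 46 42 4c) = 2b; tag = H(0c 1d 64 5c 5c 2b) = 70
m3: inner = H(66 77 0e 36 36 79 78 64) = ac; tag = H(0c 1d 64 5c 5c ac) = f1

1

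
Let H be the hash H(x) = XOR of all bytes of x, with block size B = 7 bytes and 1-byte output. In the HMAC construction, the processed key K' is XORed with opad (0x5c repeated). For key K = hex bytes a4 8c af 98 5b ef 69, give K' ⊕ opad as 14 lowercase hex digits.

Key hex bytes a4 8c af 98 5b ef 69 is exactly B = 7 bytes: K' = a4 8c af 98 5b ef 69.
XOR each byte with 0x5c: a4⊕5c=f8, 8c⊕5c=d0, af⊕5c=f3, 98⊕5c=c4, 5b⊕5c=07, ef⊕5c=b3, 69⊕5c=35.

f8d0f3c407b335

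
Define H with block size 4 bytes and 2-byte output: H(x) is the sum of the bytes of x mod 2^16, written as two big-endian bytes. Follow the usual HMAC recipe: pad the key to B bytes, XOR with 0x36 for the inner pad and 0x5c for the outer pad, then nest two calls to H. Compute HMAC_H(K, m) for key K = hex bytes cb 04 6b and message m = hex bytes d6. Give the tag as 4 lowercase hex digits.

Key hex bytes cb 04 6b is 3 bytes ≤ B = 4; zero-pad to 4 bytes: K' = cb 04 6b 00.
K' ⊕ ipad = fd 32 5d 36.  K' ⊕ opad = 97 58 37 5c.
Inner input = (K'⊕ipad) ∥ m = fd 32 5d 36 ∥ d6.
Inner hash: sum = 253+50+93+54+214 = 664 → 02 98.
Outer input = (K'⊕opad) ∥ inner = 97 58 37 5c ∥ 02 98.
Outer hash (tag): sum = 151+88+55+92+2+152 = 540 → 02 1c.

021c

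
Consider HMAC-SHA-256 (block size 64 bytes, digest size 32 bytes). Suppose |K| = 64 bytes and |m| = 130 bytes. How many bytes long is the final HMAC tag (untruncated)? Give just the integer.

32

The tag is one SHA-256 digest: 32 bytes.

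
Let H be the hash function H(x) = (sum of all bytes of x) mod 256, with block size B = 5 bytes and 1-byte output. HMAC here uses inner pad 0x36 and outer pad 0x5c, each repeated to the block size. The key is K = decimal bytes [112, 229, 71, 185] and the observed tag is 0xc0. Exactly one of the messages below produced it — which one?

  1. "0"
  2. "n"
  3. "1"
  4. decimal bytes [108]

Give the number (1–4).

1

Key decimal bytes [112, 229, 71, 185] = 70 e5 47 b9 is 4 bytes ≤ B = 5; zero-pad to 5 bytes: K' = 70 e5 47 b9 00.
K' ⊕ ipad = 46 d3 71 8f 36; K' ⊕ opad = 2c b9 1b e5 5c.
m1: inner = H(46 d3 71 8f 36 30) = 7f; tag = H(2c b9 1b e5 5c 7f) = c0 ← matches
m2: inner = H(46 d3 71 8f 36 6e) = bd; tag = H(2c b9 1b e5 5c bd) = fe
m3: inner = H(46 d3 71 8f 36 31) = 80; tag = H(2c b9 1b e5 5c 80) = c1
m4: inner = H(46 d3 71 8f 36 6c) = bb; tag = H(2c b9 1b e5 5c bb) = fc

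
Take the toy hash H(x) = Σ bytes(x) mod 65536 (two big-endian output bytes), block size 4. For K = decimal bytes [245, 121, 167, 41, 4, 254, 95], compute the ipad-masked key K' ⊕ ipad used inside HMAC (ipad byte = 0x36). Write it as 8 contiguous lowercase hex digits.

Key decimal bytes [245, 121, 167, 41, 4, 254, 95] = f5 79 a7 29 04 fe 5f is 7 bytes > B = 4, so hash it first: H(key) = 03 9f, then zero-pad to 4 bytes: K' = 03 9f 00 00.
XOR each byte with 0x36: 03⊕36=35, 9f⊕36=a9, 00⊕36=36, 00⊕36=36.

35a93636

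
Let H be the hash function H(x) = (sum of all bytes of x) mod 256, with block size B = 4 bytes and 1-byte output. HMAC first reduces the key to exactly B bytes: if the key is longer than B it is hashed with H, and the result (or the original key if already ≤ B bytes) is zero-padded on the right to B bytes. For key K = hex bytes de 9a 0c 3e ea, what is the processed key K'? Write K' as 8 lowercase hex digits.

|K| = 5 > B = 4, so first hash the key.
H(K): sum = 222+154+12+62+234 = 684; mod 256 = 172 → ac.
Zero-pad H(K) = ac to 4 bytes: K' = ac 00 00 00.

ac000000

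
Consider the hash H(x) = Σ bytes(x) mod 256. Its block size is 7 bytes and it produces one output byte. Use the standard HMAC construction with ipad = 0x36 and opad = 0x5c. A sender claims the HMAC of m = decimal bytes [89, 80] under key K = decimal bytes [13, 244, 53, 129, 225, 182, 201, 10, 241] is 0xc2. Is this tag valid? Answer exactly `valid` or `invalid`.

invalid

Key decimal bytes [13, 244, 53, 129, 225, 182, 201, 10, 241] = 0d f4 35 81 e1 b6 c9 0a f1 is 9 bytes > B = 7, so hash it first: H(key) = 12, then zero-pad to 7 bytes: K' = 12 00 00 00 00 00 00.
K' ⊕ ipad = 24 36 36 36 36 36 36; K' ⊕ opad = 4e 5c 5c 5c 5c 5c 5c.
Inner hash: sum = 36+54+54+54+54+54+54+89+80 = 529; mod 256 = 17 → 11.
Outer hash (recomputed tag): sum = 78+92+92+92+92+92+92+17 = 647; mod 256 = 135 → 87.
Recomputed tag = 87; claimed = c2 → mismatch.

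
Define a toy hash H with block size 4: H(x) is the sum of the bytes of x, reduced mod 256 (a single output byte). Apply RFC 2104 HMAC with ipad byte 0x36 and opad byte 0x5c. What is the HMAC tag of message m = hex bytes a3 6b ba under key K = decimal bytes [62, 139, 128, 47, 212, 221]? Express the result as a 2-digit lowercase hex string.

Key decimal bytes [62, 139, 128, 47, 212, 221] = 3e 8b 80 2f d4 dd is 6 bytes > B = 4, so hash it first: H(key) = 29, then zero-pad to 4 bytes: K' = 29 00 00 00.
K' ⊕ ipad = 1f 36 36 36.  K' ⊕ opad = 75 5c 5c 5c.
Inner input = (K'⊕ipad) ∥ m = 1f 36 36 36 ∥ a3 6b ba.
Inner hash: sum = 31+54+54+54+163+107+186 = 649; mod 256 = 137 → 89.
Outer input = (K'⊕opad) ∥ inner = 75 5c 5c 5c ∥ 89.
Outer hash (tag): sum = 117+92+92+92+137 = 530; mod 256 = 18 → 12.

12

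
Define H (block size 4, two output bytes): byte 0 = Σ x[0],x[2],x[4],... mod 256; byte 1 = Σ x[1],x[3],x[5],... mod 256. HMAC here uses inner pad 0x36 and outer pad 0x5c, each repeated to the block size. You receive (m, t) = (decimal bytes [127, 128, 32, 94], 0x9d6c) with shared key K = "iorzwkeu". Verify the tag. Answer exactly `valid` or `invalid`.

invalid

Key "iorzwkeu" = 69 6f 72 7a 77 6b 65 75 is 8 bytes > B = 4, so hash it first: H(key) = b7 c9, then zero-pad to 4 bytes: K' = b7 c9 00 00.
K' ⊕ ipad = 81 ff 36 36; K' ⊕ opad = eb 95 5c 5c.
Inner hash: even-index sum = 342 mod 256 = 86; odd-index sum = 531 mod 256 = 19 → 56 13.
Outer hash (recomputed tag): even-index sum = 413 mod 256 = 157; odd-index sum = 260 mod 256 = 4 → 9d 04.
Recomputed tag = 9d04; claimed = 9d6c → mismatch.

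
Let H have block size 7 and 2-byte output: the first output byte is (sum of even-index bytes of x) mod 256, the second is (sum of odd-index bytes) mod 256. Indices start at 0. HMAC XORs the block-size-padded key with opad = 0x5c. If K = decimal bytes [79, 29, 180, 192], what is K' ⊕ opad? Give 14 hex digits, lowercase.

1341e89c5c5c5c

Key decimal bytes [79, 29, 180, 192] = 4f 1d b4 c0 is 4 bytes ≤ B = 7; zero-pad to 7 bytes: K' = 4f 1d b4 c0 00 00 00.
XOR each byte with 0x5c: 4f⊕5c=13, 1d⊕5c=41, b4⊕5c=e8, c0⊕5c=9c, 00⊕5c=5c, 00⊕5c=5c, 00⊕5c=5c.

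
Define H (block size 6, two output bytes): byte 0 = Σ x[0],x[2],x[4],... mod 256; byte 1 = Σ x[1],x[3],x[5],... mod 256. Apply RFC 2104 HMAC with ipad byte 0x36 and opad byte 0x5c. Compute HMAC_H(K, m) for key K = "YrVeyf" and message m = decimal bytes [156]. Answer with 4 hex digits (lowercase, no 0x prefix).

Key "YrVeyf" = 59 72 56 65 79 66 is exactly B = 6 bytes: K' = 59 72 56 65 79 66.
K' ⊕ ipad = 6f 44 60 53 4f 50.  K' ⊕ opad = 05 2e 0a 39 25 3a.
Inner input = (K'⊕ipad) ∥ m = 6f 44 60 53 4f 50 ∥ 9c.
Inner hash: even-index sum = 442 mod 256 = 186; odd-index sum = 231 mod 256 = 231 → ba e7.
Outer input = (K'⊕opad) ∥ inner = 05 2e 0a 39 25 3a ∥ ba e7.
Outer hash (tag): even-index sum = 238 mod 256 = 238; odd-index sum = 392 mod 256 = 136 → ee 88.

ee88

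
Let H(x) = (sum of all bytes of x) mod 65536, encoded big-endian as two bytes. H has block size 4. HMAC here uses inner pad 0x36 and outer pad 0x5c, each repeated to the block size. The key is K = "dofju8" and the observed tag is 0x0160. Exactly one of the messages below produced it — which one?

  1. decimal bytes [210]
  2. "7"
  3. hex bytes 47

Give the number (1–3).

2

Key "dofju8" = 64 6f 66 6a 75 38 is 6 bytes > B = 4, so hash it first: H(key) = 02 50, then zero-pad to 4 bytes: K' = 02 50 00 00.
K' ⊕ ipad = 34 66 36 36; K' ⊕ opad = 5e 0c 5c 5c.
m1: inner = H(34 66 36 36 d2) = 01 d8; tag = H(5e 0c 5c 5c 01 d8) = 01fb
m2: inner = H(34 66 36 36 37) = 01 3d; tag = H(5e 0c 5c 5c 01 3d) = 0160 ← matches
m3: inner = H(34 66 36 36 47) = 01 4d; tag = H(5e 0c 5c 5c 01 4d) = 0170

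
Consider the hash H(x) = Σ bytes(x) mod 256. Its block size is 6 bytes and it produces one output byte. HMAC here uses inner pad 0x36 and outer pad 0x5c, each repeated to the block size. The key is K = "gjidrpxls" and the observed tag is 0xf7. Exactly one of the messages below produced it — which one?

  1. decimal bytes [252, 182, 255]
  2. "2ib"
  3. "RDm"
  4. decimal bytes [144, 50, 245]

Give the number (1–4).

1

Key "gjidrpxls" = 67 6a 69 64 72 70 78 6c 73 is 9 bytes > B = 6, so hash it first: H(key) = d7, then zero-pad to 6 bytes: K' = d7 00 00 00 00 00.
K' ⊕ ipad = e1 36 36 36 36 36; K' ⊕ opad = 8b 5c 5c 5c 5c 5c.
m1: inner = H(e1 36 36 36 36 36 fc b6 ff) = a0; tag = H(8b 5c 5c 5c 5c 5c a0) = f7 ← matches
m2: inner = H(e1 36 36 36 36 36 32 69 62) = ec; tag = H(8b 5c 5c 5c 5c 5c ec) = 43
m3: inner = H(e1 36 36 36 36 36 52 44 6d) = f2; tag = H(8b 5c 5c 5c 5c 5c f2) = 49
m4: inner = H(e1 36 36 36 36 36 90 32 f5) = a6; tag = H(8b 5c 5c 5c 5c 5c a6) = fd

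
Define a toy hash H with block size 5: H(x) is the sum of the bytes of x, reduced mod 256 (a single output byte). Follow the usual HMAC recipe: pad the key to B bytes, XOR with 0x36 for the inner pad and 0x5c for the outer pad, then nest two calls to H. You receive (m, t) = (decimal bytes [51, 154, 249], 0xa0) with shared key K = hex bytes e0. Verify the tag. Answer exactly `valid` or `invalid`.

valid

Key hex bytes e0 is 1 byte ≤ B = 5; zero-pad to 5 bytes: K' = e0 00 00 00 00.
K' ⊕ ipad = d6 36 36 36 36; K' ⊕ opad = bc 5c 5c 5c 5c.
Inner hash: sum = 214+54+54+54+54+51+154+249 = 884; mod 256 = 116 → 74.
Outer hash (recomputed tag): sum = 188+92+92+92+92+116 = 672; mod 256 = 160 → a0.
Recomputed tag = a0; claimed = a0 → match.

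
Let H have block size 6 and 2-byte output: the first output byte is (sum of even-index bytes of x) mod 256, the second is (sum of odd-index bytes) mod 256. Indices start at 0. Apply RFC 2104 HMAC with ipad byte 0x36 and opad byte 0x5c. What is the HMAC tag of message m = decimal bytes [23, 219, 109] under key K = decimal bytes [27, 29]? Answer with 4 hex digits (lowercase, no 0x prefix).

Key decimal bytes [27, 29] = 1b 1d is 2 bytes ≤ B = 6; zero-pad to 6 bytes: K' = 1b 1d 00 00 00 00.
K' ⊕ ipad = 2d 2b 36 36 36 36.  K' ⊕ opad = 47 41 5c 5c 5c 5c.
Inner input = (K'⊕ipad) ∥ m = 2d 2b 36 36 36 36 ∥ 17 db 6d.
Inner hash: even-index sum = 285 mod 256 = 29; odd-index sum = 370 mod 256 = 114 → 1d 72.
Outer input = (K'⊕opad) ∥ inner = 47 41 5c 5c 5c 5c ∥ 1d 72.
Outer hash (tag): even-index sum = 284 mod 256 = 28; odd-index sum = 363 mod 256 = 107 → 1c 6b.

1c6b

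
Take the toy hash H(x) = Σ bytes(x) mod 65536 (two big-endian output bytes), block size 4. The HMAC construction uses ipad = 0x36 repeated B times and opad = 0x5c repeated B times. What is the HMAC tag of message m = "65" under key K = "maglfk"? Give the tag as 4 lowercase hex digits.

0194

Key "maglfk" = 6d 61 67 6c 66 6b is 6 bytes > B = 4, so hash it first: H(key) = 02 72, then zero-pad to 4 bytes: K' = 02 72 00 00.
K' ⊕ ipad = 34 44 36 36.  K' ⊕ opad = 5e 2e 5c 5c.
Inner input = (K'⊕ipad) ∥ m = 34 44 36 36 ∥ 36 35.
Inner hash: sum = 52+68+54+54+54+53 = 335 → 01 4f.
Outer input = (K'⊕opad) ∥ inner = 5e 2e 5c 5c ∥ 01 4f.
Outer hash (tag): sum = 94+46+92+92+1+79 = 404 → 01 94.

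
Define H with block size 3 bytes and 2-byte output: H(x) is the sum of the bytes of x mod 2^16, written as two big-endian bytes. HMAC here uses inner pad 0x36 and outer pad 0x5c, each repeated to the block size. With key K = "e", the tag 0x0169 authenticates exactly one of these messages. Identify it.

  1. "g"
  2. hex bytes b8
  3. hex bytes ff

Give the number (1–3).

2

Key "e" = 65 is 1 byte ≤ B = 3; zero-pad to 3 bytes: K' = 65 00 00.
K' ⊕ ipad = 53 36 36; K' ⊕ opad = 39 5c 5c.
m1: inner = H(53 36 36 67) = 01 26; tag = H(39 5c 5c 01 26) = 0118
m2: inner = H(53 36 36 b8) = 01 77; tag = H(39 5c 5c 01 77) = 0169 ← matches
m3: inner = H(53 36 36 ff) = 01 be; tag = H(39 5c 5c 01 be) = 01b0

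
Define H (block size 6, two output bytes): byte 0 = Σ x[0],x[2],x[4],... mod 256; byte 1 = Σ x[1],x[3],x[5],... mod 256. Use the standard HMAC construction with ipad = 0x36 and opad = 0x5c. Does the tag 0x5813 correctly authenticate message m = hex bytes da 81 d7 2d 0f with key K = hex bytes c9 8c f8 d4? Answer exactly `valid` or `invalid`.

invalid

Key hex bytes c9 8c f8 d4 is 4 bytes ≤ B = 6; zero-pad to 6 bytes: K' = c9 8c f8 d4 00 00.
K' ⊕ ipad = ff ba ce e2 36 36; K' ⊕ opad = 95 d0 a4 88 5c 5c.
Inner hash: even-index sum = 963 mod 256 = 195; odd-index sum = 640 mod 256 = 128 → c3 80.
Outer hash (recomputed tag): even-index sum = 600 mod 256 = 88; odd-index sum = 564 mod 256 = 52 → 58 34.
Recomputed tag = 5834; claimed = 5813 → mismatch.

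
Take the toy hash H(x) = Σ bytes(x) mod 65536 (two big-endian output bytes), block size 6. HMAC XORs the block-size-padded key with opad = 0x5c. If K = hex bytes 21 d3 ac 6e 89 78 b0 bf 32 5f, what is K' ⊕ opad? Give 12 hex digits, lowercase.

Key hex bytes 21 d3 ac 6e 89 78 b0 bf 32 5f is 10 bytes > B = 6, so hash it first: H(key) = 05 0f, then zero-pad to 6 bytes: K' = 05 0f 00 00 00 00.
XOR each byte with 0x5c: 05⊕5c=59, 0f⊕5c=53, 00⊕5c=5c, 00⊕5c=5c, 00⊕5c=5c, 00⊕5c=5c.

59535c5c5c5c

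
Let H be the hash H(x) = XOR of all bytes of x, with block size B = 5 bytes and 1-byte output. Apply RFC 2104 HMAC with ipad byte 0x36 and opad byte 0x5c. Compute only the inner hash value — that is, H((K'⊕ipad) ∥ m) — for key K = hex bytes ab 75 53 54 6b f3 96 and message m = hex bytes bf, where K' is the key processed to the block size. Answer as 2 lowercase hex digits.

Key hex bytes ab 75 53 54 6b f3 96 is 7 bytes > B = 5, so hash it first: H(key) = d7, then zero-pad to 5 bytes: K' = d7 00 00 00 00.
K' ⊕ ipad = e1 36 36 36 36.
Inner input = e1 36 36 36 36 ∥ bf.
Inner hash: XOR e1⊕36⊕36⊕36⊕36⊕bf = 5e.

5e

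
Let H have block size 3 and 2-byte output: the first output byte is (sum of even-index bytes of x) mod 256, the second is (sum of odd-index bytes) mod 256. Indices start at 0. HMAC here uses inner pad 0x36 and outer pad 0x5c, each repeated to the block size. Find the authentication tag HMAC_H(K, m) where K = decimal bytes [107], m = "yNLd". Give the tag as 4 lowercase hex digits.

Key decimal bytes [107] = 6b is 1 byte ≤ B = 3; zero-pad to 3 bytes: K' = 6b 00 00.
K' ⊕ ipad = 5d 36 36.  K' ⊕ opad = 37 5c 5c.
Inner input = (K'⊕ipad) ∥ m = 5d 36 36 ∥ 79 4e 4c 64.
Inner hash: even-index sum = 325 mod 256 = 69; odd-index sum = 251 mod 256 = 251 → 45 fb.
Outer input = (K'⊕opad) ∥ inner = 37 5c 5c ∥ 45 fb.
Outer hash (tag): even-index sum = 398 mod 256 = 142; odd-index sum = 161 mod 256 = 161 → 8e a1.

8ea1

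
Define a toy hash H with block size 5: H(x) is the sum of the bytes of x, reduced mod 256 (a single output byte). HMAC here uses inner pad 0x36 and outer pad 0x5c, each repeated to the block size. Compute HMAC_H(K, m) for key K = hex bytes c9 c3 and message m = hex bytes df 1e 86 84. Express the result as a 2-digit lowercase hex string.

Key hex bytes c9 c3 is 2 bytes ≤ B = 5; zero-pad to 5 bytes: K' = c9 c3 00 00 00.
K' ⊕ ipad = ff f5 36 36 36.  K' ⊕ opad = 95 9f 5c 5c 5c.
Inner input = (K'⊕ipad) ∥ m = ff f5 36 36 36 ∥ df 1e 86 84.
Inner hash: sum = 255+245+54+54+54+223+30+134+132 = 1181; mod 256 = 157 → 9d.
Outer input = (K'⊕opad) ∥ inner = 95 9f 5c 5c 5c ∥ 9d.
Outer hash (tag): sum = 149+159+92+92+92+157 = 741; mod 256 = 229 → e5.

e5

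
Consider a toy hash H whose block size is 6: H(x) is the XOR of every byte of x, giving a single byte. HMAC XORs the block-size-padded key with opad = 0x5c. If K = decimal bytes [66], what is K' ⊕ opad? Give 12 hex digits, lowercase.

1e5c5c5c5c5c

Key decimal bytes [66] = 42 is 1 byte ≤ B = 6; zero-pad to 6 bytes: K' = 42 00 00 00 00 00.
XOR each byte with 0x5c: 42⊕5c=1e, 00⊕5c=5c, 00⊕5c=5c, 00⊕5c=5c, 00⊕5c=5c, 00⊕5c=5c.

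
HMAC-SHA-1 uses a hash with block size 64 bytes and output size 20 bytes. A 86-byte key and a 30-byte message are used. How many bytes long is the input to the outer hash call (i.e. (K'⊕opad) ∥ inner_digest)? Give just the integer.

Key is 86 > 64 bytes, so it is hashed to 20 bytes then zero-padded to 64: |K'| = 64.
Outer input = (K'⊕opad) ∥ H(inner) → 64 + 20 = 84 bytes.

84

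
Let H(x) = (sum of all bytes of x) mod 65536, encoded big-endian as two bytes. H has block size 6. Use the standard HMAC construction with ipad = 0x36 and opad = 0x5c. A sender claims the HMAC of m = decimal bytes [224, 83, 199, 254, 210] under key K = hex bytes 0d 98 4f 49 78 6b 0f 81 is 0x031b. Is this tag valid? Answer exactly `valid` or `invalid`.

valid

Key hex bytes 0d 98 4f 49 78 6b 0f 81 is 8 bytes > B = 6, so hash it first: H(key) = 02 b0, then zero-pad to 6 bytes: K' = 02 b0 00 00 00 00.
K' ⊕ ipad = 34 86 36 36 36 36; K' ⊕ opad = 5e ec 5c 5c 5c 5c.
Inner hash: sum = 52+134+54+54+54+54+224+83+199+254+210 = 1372 → 05 5c.
Outer hash (recomputed tag): sum = 94+236+92+92+92+92+5+92 = 795 → 03 1b.
Recomputed tag = 031b; claimed = 031b → match.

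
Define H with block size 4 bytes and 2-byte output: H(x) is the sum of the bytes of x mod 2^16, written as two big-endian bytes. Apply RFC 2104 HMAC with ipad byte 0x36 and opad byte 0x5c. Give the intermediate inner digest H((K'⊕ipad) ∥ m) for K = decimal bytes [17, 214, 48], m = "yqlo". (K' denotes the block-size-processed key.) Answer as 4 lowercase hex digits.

Key decimal bytes [17, 214, 48] = 11 d6 30 is 3 bytes ≤ B = 4; zero-pad to 4 bytes: K' = 11 d6 30 00.
K' ⊕ ipad = 27 e0 06 36.
Inner input = 27 e0 06 36 ∥ 79 71 6c 6f.
Inner hash: sum = 39+224+6+54+121+113+108+111 = 776 → 03 08.

0308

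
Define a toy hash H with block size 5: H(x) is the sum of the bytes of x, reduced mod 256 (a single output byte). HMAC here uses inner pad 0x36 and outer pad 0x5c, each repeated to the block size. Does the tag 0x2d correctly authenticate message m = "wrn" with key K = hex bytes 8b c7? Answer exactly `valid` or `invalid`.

valid

Key hex bytes 8b c7 is 2 bytes ≤ B = 5; zero-pad to 5 bytes: K' = 8b c7 00 00 00.
K' ⊕ ipad = bd f1 36 36 36; K' ⊕ opad = d7 9b 5c 5c 5c.
Inner hash: sum = 189+241+54+54+54+119+114+110 = 935; mod 256 = 167 → a7.
Outer hash (recomputed tag): sum = 215+155+92+92+92+167 = 813; mod 256 = 45 → 2d.
Recomputed tag = 2d; claimed = 2d → match.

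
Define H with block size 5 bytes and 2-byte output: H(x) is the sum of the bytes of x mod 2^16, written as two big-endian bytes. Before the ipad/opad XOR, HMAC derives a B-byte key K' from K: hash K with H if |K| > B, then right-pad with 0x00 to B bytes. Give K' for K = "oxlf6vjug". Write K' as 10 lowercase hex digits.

03ab000000

|K| = 9 > B = 5, so first hash the key.
H(K): sum = 111+120+108+102+54+118+106+117+103 = 939 → 03 ab.
Zero-pad H(K) = 03 ab to 5 bytes: K' = 03 ab 00 00 00.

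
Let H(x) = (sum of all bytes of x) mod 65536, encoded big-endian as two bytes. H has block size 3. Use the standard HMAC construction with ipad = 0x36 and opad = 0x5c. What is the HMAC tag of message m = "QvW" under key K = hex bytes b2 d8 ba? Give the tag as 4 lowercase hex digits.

Key hex bytes b2 d8 ba is exactly B = 3 bytes: K' = b2 d8 ba.
K' ⊕ ipad = 84 ee 8c.  K' ⊕ opad = ee 84 e6.
Inner input = (K'⊕ipad) ∥ m = 84 ee 8c ∥ 51 76 57.
Inner hash: sum = 132+238+140+81+118+87 = 796 → 03 1c.
Outer input = (K'⊕opad) ∥ inner = ee 84 e6 ∥ 03 1c.
Outer hash (tag): sum = 238+132+230+3+28 = 631 → 02 77.

0277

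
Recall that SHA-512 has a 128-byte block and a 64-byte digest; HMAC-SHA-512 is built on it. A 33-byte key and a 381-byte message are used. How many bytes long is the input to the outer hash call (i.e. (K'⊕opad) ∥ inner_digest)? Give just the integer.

192

Key is 33 ≤ 128 bytes, zero-padded: |K'| = 128.
Outer input = (K'⊕opad) ∥ H(inner) → 128 + 64 = 192 bytes.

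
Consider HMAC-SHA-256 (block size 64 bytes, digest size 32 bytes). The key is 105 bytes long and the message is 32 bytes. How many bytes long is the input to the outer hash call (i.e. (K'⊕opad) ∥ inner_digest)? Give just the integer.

96

Key is 105 > 64 bytes, so it is hashed to 32 bytes then zero-padded to 64: |K'| = 64.
Outer input = (K'⊕opad) ∥ H(inner) → 64 + 32 = 96 bytes.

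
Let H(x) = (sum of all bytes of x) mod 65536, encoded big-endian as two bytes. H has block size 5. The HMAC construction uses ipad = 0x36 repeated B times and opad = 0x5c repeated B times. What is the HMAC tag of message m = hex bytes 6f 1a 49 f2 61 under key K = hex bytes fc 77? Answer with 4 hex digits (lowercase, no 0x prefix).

Key hex bytes fc 77 is 2 bytes ≤ B = 5; zero-pad to 5 bytes: K' = fc 77 00 00 00.
K' ⊕ ipad = ca 41 36 36 36.  K' ⊕ opad = a0 2b 5c 5c 5c.
Inner input = (K'⊕ipad) ∥ m = ca 41 36 36 36 ∥ 6f 1a 49 f2 61.
Inner hash: sum = 202+65+54+54+54+111+26+73+242+97 = 978 → 03 d2.
Outer input = (K'⊕opad) ∥ inner = a0 2b 5c 5c 5c ∥ 03 d2.
Outer hash (tag): sum = 160+43+92+92+92+3+210 = 692 → 02 b4.

02b4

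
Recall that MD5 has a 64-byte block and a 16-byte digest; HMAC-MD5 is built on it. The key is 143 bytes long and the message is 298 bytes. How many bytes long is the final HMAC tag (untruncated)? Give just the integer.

16

The tag is one MD5 digest: 16 bytes.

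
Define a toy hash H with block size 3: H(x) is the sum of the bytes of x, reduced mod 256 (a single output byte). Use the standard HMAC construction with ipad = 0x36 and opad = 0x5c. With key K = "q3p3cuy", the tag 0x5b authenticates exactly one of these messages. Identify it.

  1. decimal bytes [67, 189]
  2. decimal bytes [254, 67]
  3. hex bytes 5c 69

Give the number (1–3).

Key "q3p3cuy" = 71 33 70 33 63 75 79 is 7 bytes > B = 3, so hash it first: H(key) = 98, then zero-pad to 3 bytes: K' = 98 00 00.
K' ⊕ ipad = ae 36 36; K' ⊕ opad = c4 5c 5c.
m1: inner = H(ae 36 36 43 bd) = 1a; tag = H(c4 5c 5c 1a) = 96
m2: inner = H(ae 36 36 fe 43) = 5b; tag = H(c4 5c 5c 5b) = d7
m3: inner = H(ae 36 36 5c 69) = df; tag = H(c4 5c 5c df) = 5b ← matches

3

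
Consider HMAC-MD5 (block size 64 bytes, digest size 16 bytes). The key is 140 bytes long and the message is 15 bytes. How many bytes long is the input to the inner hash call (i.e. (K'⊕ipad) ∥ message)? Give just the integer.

79

Key is 140 > 64 bytes, so it is hashed to 16 bytes then zero-padded to 64: |K'| = 64.
Inner input = (K'⊕ipad) ∥ m → 64 + 15 = 79 bytes.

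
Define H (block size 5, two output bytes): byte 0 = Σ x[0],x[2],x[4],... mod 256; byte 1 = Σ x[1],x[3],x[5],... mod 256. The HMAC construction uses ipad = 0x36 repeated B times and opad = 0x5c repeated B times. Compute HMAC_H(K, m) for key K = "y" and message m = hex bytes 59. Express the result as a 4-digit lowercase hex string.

Key "y" = 79 is 1 byte ≤ B = 5; zero-pad to 5 bytes: K' = 79 00 00 00 00.
K' ⊕ ipad = 4f 36 36 36 36.  K' ⊕ opad = 25 5c 5c 5c 5c.
Inner input = (K'⊕ipad) ∥ m = 4f 36 36 36 36 ∥ 59.
Inner hash: even-index sum = 187 mod 256 = 187; odd-index sum = 197 mod 256 = 197 → bb c5.
Outer input = (K'⊕opad) ∥ inner = 25 5c 5c 5c 5c ∥ bb c5.
Outer hash (tag): even-index sum = 418 mod 256 = 162; odd-index sum = 371 mod 256 = 115 → a2 73.

a273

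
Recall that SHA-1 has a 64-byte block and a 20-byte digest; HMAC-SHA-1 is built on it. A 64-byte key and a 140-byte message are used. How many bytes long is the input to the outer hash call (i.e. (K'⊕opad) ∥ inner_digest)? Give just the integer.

84

Key is 64 ≤ 64 bytes, zero-padded: |K'| = 64.
Outer input = (K'⊕opad) ∥ H(inner) → 64 + 20 = 84 bytes.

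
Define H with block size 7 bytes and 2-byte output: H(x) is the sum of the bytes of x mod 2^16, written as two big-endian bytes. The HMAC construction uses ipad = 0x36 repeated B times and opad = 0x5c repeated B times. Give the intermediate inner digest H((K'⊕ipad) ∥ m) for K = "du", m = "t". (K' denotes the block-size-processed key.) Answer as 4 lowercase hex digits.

0217

Key "du" = 64 75 is 2 bytes ≤ B = 7; zero-pad to 7 bytes: K' = 64 75 00 00 00 00 00.
K' ⊕ ipad = 52 43 36 36 36 36 36.
Inner input = 52 43 36 36 36 36 36 ∥ 74.
Inner hash: sum = 82+67+54+54+54+54+54+116 = 535 → 02 17.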